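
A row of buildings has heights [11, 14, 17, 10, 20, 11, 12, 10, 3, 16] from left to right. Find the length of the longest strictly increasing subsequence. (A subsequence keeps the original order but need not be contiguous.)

4

Track the smallest tail for each achievable length (strict):
11 → extends → [11]
14 → extends → [11, 14]
17 → extends → [11, 14, 17]
10 → replaces 11 → [10, 14, 17]
20 → extends → [10, 14, 17, 20]
11 → replaces 14 → [10, 11, 17, 20]
12 → replaces 17 → [10, 11, 12, 20]
10 → already a tail → [10, 11, 12, 20]
3 → replaces 10 → [3, 11, 12, 20]
16 → replaces 20 → [3, 11, 12, 16]
Four tails, so the longest strictly increasing subsequence has length 4 (e.g. 11, 14, 17, 20).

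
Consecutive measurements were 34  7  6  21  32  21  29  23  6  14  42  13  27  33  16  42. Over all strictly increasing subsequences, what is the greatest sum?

153

Let S[i] be the best sum of a strictly increasing subsequence ending at i:
i:       1   2   3   4   5   6   7   8   9  10  11  12  13  14  15  16
a[i]:   34   7   6  21  32  21  29  23   6  14  42  13  27  33  16  42
S:      34   7   6  28  60  28  57  51   6  21 102  20  78 111  37 153
Maximum is 153 (e.g. 7 + 21 + 23 + 27 + 33 + 42).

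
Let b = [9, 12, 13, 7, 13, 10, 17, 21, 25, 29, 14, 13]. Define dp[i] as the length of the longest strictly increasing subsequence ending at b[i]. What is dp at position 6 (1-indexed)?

dp[i] = 1 + max{dp[j] : j<i, b[j]<b[i]} (or 1 if no such j):
i:      1  2  3  4  5  6  7  8  9 10 11 12
b[i]:   9 12 13  7 13 10 17 21 25 29 14 13
dp:     1  2  3  1  3  2  4  5  6  7  4  3
At index 6 the value is 2.

2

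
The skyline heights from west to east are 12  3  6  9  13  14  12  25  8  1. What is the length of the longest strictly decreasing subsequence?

4

Let dp[i] be the longest strictly decreasing subsequence ending at i:
i:      1  2  3  4  5  6  7  8  9 10
a[i]:  12  3  6  9 13 14 12 25  8  1
dp:     1  2  2  2  1  1  2  1  3  4
Maximum is 4.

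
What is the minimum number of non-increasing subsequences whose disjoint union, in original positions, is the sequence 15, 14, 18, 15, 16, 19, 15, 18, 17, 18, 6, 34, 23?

Place each on the leftmost legal pile:
15 → new pile 1 (tops now [15])
14 → pile 1 (tops now [14])
18 → new pile 2 (tops now [14, 18])
15 → pile 2 (tops now [14, 15])
16 → new pile 3 (tops now [14, 15, 16])
19 → new pile 4 (tops now [14, 15, 16, 19])
15 → pile 2 (tops now [14, 15, 16, 19])
18 → pile 4 (tops now [14, 15, 16, 18])
17 → pile 4 (tops now [14, 15, 16, 17])
18 → new pile 5 (tops now [14, 15, 16, 17, 18])
6 → pile 1 (tops now [6, 15, 16, 17, 18])
34 → new pile 6 (tops now [6, 15, 16, 17, 18, 34])
23 → pile 6 (tops now [6, 15, 16, 17, 18, 23])
Six piles.

6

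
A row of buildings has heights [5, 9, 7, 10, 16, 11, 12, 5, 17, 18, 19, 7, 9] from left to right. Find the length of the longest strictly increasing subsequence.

8

Track the smallest tail for each achievable length (strict):
5 → extends → [5]
9 → extends → [5, 9]
7 → replaces 9 → [5, 7]
10 → extends → [5, 7, 10]
16 → extends → [5, 7, 10, 16]
11 → replaces 16 → [5, 7, 10, 11]
12 → extends → [5, 7, 10, 11, 12]
5 → already a tail → [5, 7, 10, 11, 12]
17 → extends → [5, 7, 10, 11, 12, 17]
18 → extends → [5, 7, 10, 11, 12, 17, 18]
19 → extends → [5, 7, 10, 11, 12, 17, 18, 19]
7 → already a tail → [5, 7, 10, 11, 12, 17, 18, 19]
9 → replaces 10 → [5, 7, 9, 11, 12, 17, 18, 19]
Eight tails, so the longest strictly increasing subsequence has length 8 (e.g. 5, 9, 10, 11, 12, 17, 18, 19).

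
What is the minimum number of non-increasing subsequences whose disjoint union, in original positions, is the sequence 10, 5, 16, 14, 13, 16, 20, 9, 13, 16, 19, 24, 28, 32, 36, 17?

Place each on the leftmost legal pile:
10 → new pile 1 (tops now [10])
5 → pile 1 (tops now [5])
16 → new pile 2 (tops now [5, 16])
14 → pile 2 (tops now [5, 14])
13 → pile 2 (tops now [5, 13])
16 → new pile 3 (tops now [5, 13, 16])
20 → new pile 4 (tops now [5, 13, 16, 20])
9 → pile 2 (tops now [5, 9, 16, 20])
13 → pile 3 (tops now [5, 9, 13, 20])
16 → pile 4 (tops now [5, 9, 13, 16])
19 → new pile 5 (tops now [5, 9, 13, 16, 19])
24 → new pile 6 (tops now [5, 9, 13, 16, 19, 24])
28 → new pile 7 (tops now [5, 9, 13, 16, 19, 24, 28])
32 → new pile 8 (tops now [5, 9, 13, 16, 19, 24, 28, 32])
36 → new pile 9 (tops now [5, 9, 13, 16, 19, 24, 28, 32, 36])
17 → pile 5 (tops now [5, 9, 13, 16, 17, 24, 28, 32, 36])
Nine piles.

9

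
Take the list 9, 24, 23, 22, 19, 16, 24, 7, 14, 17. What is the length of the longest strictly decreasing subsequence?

6

Negate each value so 'decreasing' becomes 'increasing', then run patience tails on the negated sequence:
-9 → extends → [-9]
-24 → replaces -9 → [-24]
-23 → extends → [-24, -23]
-22 → extends → [-24, -23, -22]
-19 → extends → [-24, -23, -22, -19]
-16 → extends → [-24, -23, -22, -19, -16]
-24 → already a tail → [-24, -23, -22, -19, -16]
-7 → extends → [-24, -23, -22, -19, -16, -7]
-14 → replaces -7 → [-24, -23, -22, -19, -16, -14]
-17 → replaces -16 → [-24, -23, -22, -19, -17, -14]
Six tails, so the longest strictly decreasing subsequence of the original has length 6.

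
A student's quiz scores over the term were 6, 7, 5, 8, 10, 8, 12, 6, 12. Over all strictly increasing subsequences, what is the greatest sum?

43

Let S[i] be the best sum of a strictly increasing subsequence ending at i:
i:      1  2  3  4  5  6  7  8  9
a[i]:   6  7  5  8 10  8 12  6 12
S:      6 13  5 21 31 21 43 11 43
Maximum is 43 (e.g. 6 + 7 + 8 + 10 + 12).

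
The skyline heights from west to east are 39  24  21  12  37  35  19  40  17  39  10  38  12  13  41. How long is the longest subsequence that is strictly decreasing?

6

Negate each value so 'decreasing' becomes 'increasing', then run patience tails on the negated sequence:
-39 → extends → [-39]
-24 → extends → [-39, -24]
-21 → extends → [-39, -24, -21]
-12 → extends → [-39, -24, -21, -12]
-37 → replaces -24 → [-39, -37, -21, -12]
-35 → replaces -21 → [-39, -37, -35, -12]
-19 → replaces -12 → [-39, -37, -35, -19]
-40 → replaces -39 → [-40, -37, -35, -19]
-17 → extends → [-40, -37, -35, -19, -17]
-39 → replaces -37 → [-40, -39, -35, -19, -17]
-10 → extends → [-40, -39, -35, -19, -17, -10]
-38 → replaces -35 → [-40, -39, -38, -19, -17, -10]
-12 → replaces -10 → [-40, -39, -38, -19, -17, -12]
-13 → replaces -12 → [-40, -39, -38, -19, -17, -13]
-41 → replaces -40 → [-41, -39, -38, -19, -17, -13]
Six tails, so the longest strictly decreasing subsequence of the original has length 6.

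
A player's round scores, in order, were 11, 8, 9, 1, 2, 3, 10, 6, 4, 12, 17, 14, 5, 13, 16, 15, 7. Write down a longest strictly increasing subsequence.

Patience tails give the LIS length; then backtrack through the dp parents:
11 → extends → [11]
8 → replaces 11 → [8]
9 → extends → [8, 9]
1 → replaces 8 → [1, 9]
2 → replaces 9 → [1, 2]
3 → extends → [1, 2, 3]
10 → extends → [1, 2, 3, 10]
6 → replaces 10 → [1, 2, 3, 6]
4 → replaces 6 → [1, 2, 3, 4]
12 → extends → [1, 2, 3, 4, 12]
17 → extends → [1, 2, 3, 4, 12, 17]
14 → replaces 17 → [1, 2, 3, 4, 12, 14]
5 → replaces 12 → [1, 2, 3, 4, 5, 14]
13 → replaces 14 → [1, 2, 3, 4, 5, 13]
16 → extends → [1, 2, 3, 4, 5, 13, 16]
15 → replaces 16 → [1, 2, 3, 4, 5, 13, 15]
7 → replaces 13 → [1, 2, 3, 4, 5, 7, 15]
Length 7; one witness is 1, 2, 3, 10, 12, 14, 16.

1, 2, 3, 10, 12, 14, 16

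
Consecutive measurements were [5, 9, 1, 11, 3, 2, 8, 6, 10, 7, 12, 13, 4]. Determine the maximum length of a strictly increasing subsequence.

Let dp[i] be the length of the longest such subsequence ending at index i:
i:      1  2  3  4  5  6  7  8  9 10 11 12 13
a[i]:   5  9  1 11  3  2  8  6 10  7 12 13  4
dp:     1  2  1  3  2  2  3  3  4  4  5  6  3
Maximum dp value is 6.

6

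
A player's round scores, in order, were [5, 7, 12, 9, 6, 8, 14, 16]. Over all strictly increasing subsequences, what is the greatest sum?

54

Let S[i] be the best sum of a strictly increasing subsequence ending at i:
i:      1  2  3  4  5  6  7  8
a[i]:   5  7 12  9  6  8 14 16
S:      5 12 24 21 11 20 38 54
Maximum is 54 (e.g. 5 + 7 + 12 + 14 + 16).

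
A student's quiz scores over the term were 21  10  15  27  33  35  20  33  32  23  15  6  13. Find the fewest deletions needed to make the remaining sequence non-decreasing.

8

Fewest deletions = n − (longest non-decreasing subsequence).
Patience tails:
21 → extends → [21]
10 → replaces 21 → [10]
15 → extends → [10, 15]
27 → extends → [10, 15, 27]
33 → extends → [10, 15, 27, 33]
35 → extends → [10, 15, 27, 33, 35]
20 → replaces 27 → [10, 15, 20, 33, 35]
33 → replaces 35 → [10, 15, 20, 33, 33]
32 → replaces 33 → [10, 15, 20, 32, 33]
23 → replaces 32 → [10, 15, 20, 23, 33]
15 → replaces 20 → [10, 15, 15, 23, 33]
6 → replaces 10 → [6, 15, 15, 23, 33]
13 → replaces 15 → [6, 13, 15, 23, 33]
Longest non-decreasing subsequence has length 5, so deletions = 13 − 5 = 8.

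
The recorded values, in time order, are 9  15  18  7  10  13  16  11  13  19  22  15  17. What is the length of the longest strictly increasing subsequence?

6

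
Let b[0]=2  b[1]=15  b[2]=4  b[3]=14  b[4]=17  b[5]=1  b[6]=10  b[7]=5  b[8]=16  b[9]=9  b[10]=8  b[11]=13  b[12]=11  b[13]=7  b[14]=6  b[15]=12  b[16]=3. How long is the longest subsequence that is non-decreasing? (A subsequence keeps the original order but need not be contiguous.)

6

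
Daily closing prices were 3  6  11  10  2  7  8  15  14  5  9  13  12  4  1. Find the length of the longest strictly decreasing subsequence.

Negate each value so 'decreasing' becomes 'increasing', then run patience tails on the negated sequence:
-3 → extends → [-3]
-6 → replaces -3 → [-6]
-11 → replaces -6 → [-11]
-10 → extends → [-11, -10]
-2 → extends → [-11, -10, -2]
-7 → replaces -2 → [-11, -10, -7]
-8 → replaces -7 → [-11, -10, -8]
-15 → replaces -11 → [-15, -10, -8]
-14 → replaces -10 → [-15, -14, -8]
-5 → extends → [-15, -14, -8, -5]
-9 → replaces -8 → [-15, -14, -9, -5]
-13 → replaces -9 → [-15, -14, -13, -5]
-12 → replaces -5 → [-15, -14, -13, -12]
-4 → extends → [-15, -14, -13, -12, -4]
-1 → extends → [-15, -14, -13, -12, -4, -1]
Six tails, so the longest strictly decreasing subsequence of the original has length 6.

6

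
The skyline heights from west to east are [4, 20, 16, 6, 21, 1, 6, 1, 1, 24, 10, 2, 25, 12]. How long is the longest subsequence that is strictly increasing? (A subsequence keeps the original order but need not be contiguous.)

5

Track the smallest tail for each achievable length (strict):
4 → extends → [4]
20 → extends → [4, 20]
16 → replaces 20 → [4, 16]
6 → replaces 16 → [4, 6]
21 → extends → [4, 6, 21]
1 → replaces 4 → [1, 6, 21]
6 → already a tail → [1, 6, 21]
1 → already a tail → [1, 6, 21]
1 → already a tail → [1, 6, 21]
24 → extends → [1, 6, 21, 24]
10 → replaces 21 → [1, 6, 10, 24]
2 → replaces 6 → [1, 2, 10, 24]
25 → extends → [1, 2, 10, 24, 25]
12 → replaces 24 → [1, 2, 10, 12, 25]
Five tails, so the longest strictly increasing subsequence has length 5 (e.g. 4, 20, 21, 24, 25).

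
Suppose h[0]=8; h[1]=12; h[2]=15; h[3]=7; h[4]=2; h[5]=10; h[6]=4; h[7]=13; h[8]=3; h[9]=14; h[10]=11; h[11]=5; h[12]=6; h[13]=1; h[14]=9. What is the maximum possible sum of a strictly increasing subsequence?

Let S[i] be the best sum of a strictly increasing subsequence ending at i:
i:      0  1  2  3  4  5  6  7  8  9 10 11 12 13 14
h[i]:   8 12 15  7  2 10  4 13  3 14 11  5  6  1  9
S:      8 20 35  7  2 18  6 33  5 47 29 11 17  1 26
Maximum is 47 (e.g. 8 + 12 + 13 + 14).

47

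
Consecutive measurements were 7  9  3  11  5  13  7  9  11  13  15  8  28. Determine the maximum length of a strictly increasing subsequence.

Let dp[i] be the length of the longest such subsequence ending at index i:
i:      1  2  3  4  5  6  7  8  9 10 11 12 13
a[i]:   7  9  3 11  5 13  7  9 11 13 15  8 28
dp:     1  2  1  3  2  4  3  4  5  6  7  4  8
Maximum dp value is 8.

8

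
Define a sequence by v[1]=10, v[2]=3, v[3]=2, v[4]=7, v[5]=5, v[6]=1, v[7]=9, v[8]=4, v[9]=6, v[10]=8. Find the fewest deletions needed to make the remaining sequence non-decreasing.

Fewest deletions = n − (longest non-decreasing subsequence).
i:      1  2  3  4  5  6  7  8  9 10
v[i]:  10  3  2  7  5  1  9  4  6  8
dp:     1  1  1  2  2  1  3  2  3  4
max dp = 4, so deletions = 10 − 4 = 6.

6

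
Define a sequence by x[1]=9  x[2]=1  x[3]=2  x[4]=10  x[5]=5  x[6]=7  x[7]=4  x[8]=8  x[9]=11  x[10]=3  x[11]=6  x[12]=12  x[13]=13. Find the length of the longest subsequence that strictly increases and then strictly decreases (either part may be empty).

inc[i] = longest strictly increasing subsequence ending at i; dec[i] = longest strictly decreasing subsequence starting at i:
i:      1  2  3  4  5  6  7  8  9 10 11 12 13
x[i]:   9  1  2 10  5  7  4  8 11  3  6 12 13
inc:    1  1  2  3  3  4  3  5  6  3  4  7  8
dec:    4  1  1  4  3  3  2  2  2  1  1  1  1
Best peak at i=13 (value 13): inc=8, dec=1, length 8+1−1 = 8.

8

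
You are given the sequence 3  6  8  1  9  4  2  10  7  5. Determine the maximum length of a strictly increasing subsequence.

5

Track the smallest tail for each achievable length (strict):
3 → extends → [3]
6 → extends → [3, 6]
8 → extends → [3, 6, 8]
1 → replaces 3 → [1, 6, 8]
9 → extends → [1, 6, 8, 9]
4 → replaces 6 → [1, 4, 8, 9]
2 → replaces 4 → [1, 2, 8, 9]
10 → extends → [1, 2, 8, 9, 10]
7 → replaces 8 → [1, 2, 7, 9, 10]
5 → replaces 7 → [1, 2, 5, 9, 10]
Five tails, so the longest strictly increasing subsequence has length 5 (e.g. 3, 6, 8, 9, 10).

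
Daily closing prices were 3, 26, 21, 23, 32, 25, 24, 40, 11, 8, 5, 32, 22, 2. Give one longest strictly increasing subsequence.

Patience tails give the LIS length; then backtrack through the dp parents:
3 → extends → [3]
26 → extends → [3, 26]
21 → replaces 26 → [3, 21]
23 → extends → [3, 21, 23]
32 → extends → [3, 21, 23, 32]
25 → replaces 32 → [3, 21, 23, 25]
24 → replaces 25 → [3, 21, 23, 24]
40 → extends → [3, 21, 23, 24, 40]
11 → replaces 21 → [3, 11, 23, 24, 40]
8 → replaces 11 → [3, 8, 23, 24, 40]
5 → replaces 8 → [3, 5, 23, 24, 40]
32 → replaces 40 → [3, 5, 23, 24, 32]
22 → replaces 23 → [3, 5, 22, 24, 32]
2 → replaces 3 → [2, 5, 22, 24, 32]
Length 5; one witness is 3, 21, 23, 32, 40.

3, 21, 23, 32, 40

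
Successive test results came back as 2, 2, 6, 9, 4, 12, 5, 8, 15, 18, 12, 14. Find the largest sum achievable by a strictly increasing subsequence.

62

Let S[i] be the best sum of a strictly increasing subsequence ending at i:
i:      1  2  3  4  5  6  7  8  9 10 11 12
a[i]:   2  2  6  9  4 12  5  8 15 18 12 14
S:      2  2  8 17  6 29 11 19 44 62 31 45
Maximum is 62 (e.g. 2 + 6 + 9 + 12 + 15 + 18).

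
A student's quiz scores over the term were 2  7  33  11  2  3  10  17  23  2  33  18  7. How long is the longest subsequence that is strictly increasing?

6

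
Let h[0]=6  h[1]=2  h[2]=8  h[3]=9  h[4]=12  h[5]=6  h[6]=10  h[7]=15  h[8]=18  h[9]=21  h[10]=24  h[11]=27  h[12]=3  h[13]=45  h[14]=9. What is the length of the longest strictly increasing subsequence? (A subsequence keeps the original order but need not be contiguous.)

Track the smallest tail for each achievable length (strict):
6 → extends → [6]
2 → replaces 6 → [2]
8 → extends → [2, 8]
9 → extends → [2, 8, 9]
12 → extends → [2, 8, 9, 12]
6 → replaces 8 → [2, 6, 9, 12]
10 → replaces 12 → [2, 6, 9, 10]
15 → extends → [2, 6, 9, 10, 15]
18 → extends → [2, 6, 9, 10, 15, 18]
21 → extends → [2, 6, 9, 10, 15, 18, 21]
24 → extends → [2, 6, 9, 10, 15, 18, 21, 24]
27 → extends → [2, 6, 9, 10, 15, 18, 21, 24, 27]
3 → replaces 6 → [2, 3, 9, 10, 15, 18, 21, 24, 27]
45 → extends → [2, 3, 9, 10, 15, 18, 21, 24, 27, 45]
9 → already a tail → [2, 3, 9, 10, 15, 18, 21, 24, 27, 45]
Ten tails, so the longest strictly increasing subsequence has length 10 (e.g. 6, 8, 9, 12, 15, 18, 21, 24, 27, 45).

10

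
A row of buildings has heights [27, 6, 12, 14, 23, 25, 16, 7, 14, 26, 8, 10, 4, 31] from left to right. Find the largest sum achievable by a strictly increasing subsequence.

Let S[i] be the best sum of a strictly increasing subsequence ending at i:
i:       1   2   3   4   5   6   7   8   9  10  11  12  13  14
a[i]:   27   6  12  14  23  25  16   7  14  26   8  10   4  31
S:      27   6  18  32  55  80  48  13  32 106  21  31   4 137
Maximum is 137 (e.g. 6 + 12 + 14 + 23 + 25 + 26 + 31).

137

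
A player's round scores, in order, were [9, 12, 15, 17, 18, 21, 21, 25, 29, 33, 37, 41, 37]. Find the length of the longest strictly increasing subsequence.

11

Let dp[i] be the length of the longest such subsequence ending at index i:
i:      1  2  3  4  5  6  7  8  9 10 11 12 13
a[i]:   9 12 15 17 18 21 21 25 29 33 37 41 37
dp:     1  2  3  4  5  6  6  7  8  9 10 11 10
Maximum dp value is 11.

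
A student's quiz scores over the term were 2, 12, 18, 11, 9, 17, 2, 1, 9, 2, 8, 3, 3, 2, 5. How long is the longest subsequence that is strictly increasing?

4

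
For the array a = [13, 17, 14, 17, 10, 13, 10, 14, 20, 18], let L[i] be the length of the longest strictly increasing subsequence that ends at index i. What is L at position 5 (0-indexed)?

dp[i] = 1 + max{dp[j] : j<i, a[j]<a[i]} (or 1 if no such j):
i:      0  1  2  3  4  5  6  7  8  9
a[i]:  13 17 14 17 10 13 10 14 20 18
dp:     1  2  2  3  1  2  1  3  4  4
At index 5 the value is 2.

2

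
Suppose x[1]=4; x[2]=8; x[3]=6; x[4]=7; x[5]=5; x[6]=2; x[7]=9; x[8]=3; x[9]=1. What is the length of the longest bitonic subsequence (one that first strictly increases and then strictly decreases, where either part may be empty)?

6

inc[i] = longest strictly increasing subsequence ending at i; dec[i] = longest strictly decreasing subsequence starting at i:
i:     1 2 3 4 5 6 7 8 9
x[i]:  4 8 6 7 5 2 9 3 1
inc:   1 2 2 3 2 1 4 2 1
dec:   3 5 4 4 3 2 3 2 1
Best peak at i=2 (value 8): inc=2, dec=5, length 2+5−1 = 6.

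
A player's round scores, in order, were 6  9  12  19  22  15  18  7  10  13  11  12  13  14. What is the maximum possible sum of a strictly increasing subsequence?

75

Let S[i] be the best sum of a strictly increasing subsequence ending at i:
i:      1  2  3  4  5  6  7  8  9 10 11 12 13 14
a[i]:   6  9 12 19 22 15 18  7 10 13 11 12 13 14
S:      6 15 27 46 68 42 60 13 25 40 36 48 61 75
Maximum is 75 (e.g. 6 + 9 + 10 + 11 + 12 + 13 + 14).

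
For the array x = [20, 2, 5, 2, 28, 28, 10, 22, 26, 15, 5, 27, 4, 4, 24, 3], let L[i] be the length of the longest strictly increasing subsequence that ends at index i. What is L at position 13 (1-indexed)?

dp[i] = 1 + max{dp[j] : j<i, x[j]<x[i]} (or 1 if no such j):
i:      1  2  3  4  5  6  7  8  9 10 11 12 13 14 15 16
x[i]:  20  2  5  2 28 28 10 22 26 15  5 27  4  4 24  3
dp:     1  1  2  1  3  3  3  4  5  4  2  6  2  2  5  2
At index 13 the value is 2.

2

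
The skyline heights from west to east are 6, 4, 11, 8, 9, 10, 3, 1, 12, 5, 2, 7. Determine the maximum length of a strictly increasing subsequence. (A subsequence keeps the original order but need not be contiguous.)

Track the smallest tail for each achievable length (strict):
6 → extends → [6]
4 → replaces 6 → [4]
11 → extends → [4, 11]
8 → replaces 11 → [4, 8]
9 → extends → [4, 8, 9]
10 → extends → [4, 8, 9, 10]
3 → replaces 4 → [3, 8, 9, 10]
1 → replaces 3 → [1, 8, 9, 10]
12 → extends → [1, 8, 9, 10, 12]
5 → replaces 8 → [1, 5, 9, 10, 12]
2 → replaces 5 → [1, 2, 9, 10, 12]
7 → replaces 9 → [1, 2, 7, 10, 12]
Five tails, so the longest strictly increasing subsequence has length 5 (e.g. 6, 8, 9, 10, 12).

5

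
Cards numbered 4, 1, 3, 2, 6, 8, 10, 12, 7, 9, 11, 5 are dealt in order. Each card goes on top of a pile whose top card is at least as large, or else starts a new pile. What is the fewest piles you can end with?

Place each on the leftmost legal pile:
4 → new pile 1 (tops now [4])
1 → pile 1 (tops now [1])
3 → new pile 2 (tops now [1, 3])
2 → pile 2 (tops now [1, 2])
6 → new pile 3 (tops now [1, 2, 6])
8 → new pile 4 (tops now [1, 2, 6, 8])
10 → new pile 5 (tops now [1, 2, 6, 8, 10])
12 → new pile 6 (tops now [1, 2, 6, 8, 10, 12])
7 → pile 4 (tops now [1, 2, 6, 7, 10, 12])
9 → pile 5 (tops now [1, 2, 6, 7, 9, 12])
11 → pile 6 (tops now [1, 2, 6, 7, 9, 11])
5 → pile 3 (tops now [1, 2, 5, 7, 9, 11])
Six piles.

6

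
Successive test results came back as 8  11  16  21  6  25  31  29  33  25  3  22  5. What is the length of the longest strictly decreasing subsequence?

5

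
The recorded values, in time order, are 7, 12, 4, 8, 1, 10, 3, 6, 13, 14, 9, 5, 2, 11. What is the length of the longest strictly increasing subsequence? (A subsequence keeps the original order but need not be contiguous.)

5

Track the smallest tail for each achievable length (strict):
7 → extends → [7]
12 → extends → [7, 12]
4 → replaces 7 → [4, 12]
8 → replaces 12 → [4, 8]
1 → replaces 4 → [1, 8]
10 → extends → [1, 8, 10]
3 → replaces 8 → [1, 3, 10]
6 → replaces 10 → [1, 3, 6]
13 → extends → [1, 3, 6, 13]
14 → extends → [1, 3, 6, 13, 14]
9 → replaces 13 → [1, 3, 6, 9, 14]
5 → replaces 6 → [1, 3, 5, 9, 14]
2 → replaces 3 → [1, 2, 5, 9, 14]
11 → replaces 14 → [1, 2, 5, 9, 11]
Five tails, so the longest strictly increasing subsequence has length 5 (e.g. 7, 8, 10, 13, 14).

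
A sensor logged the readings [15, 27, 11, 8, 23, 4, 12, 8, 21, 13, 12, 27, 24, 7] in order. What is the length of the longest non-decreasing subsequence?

Track the smallest tail for each achievable length (allowing ties):
15 → extends → [15]
27 → extends → [15, 27]
11 → replaces 15 → [11, 27]
8 → replaces 11 → [8, 27]
23 → replaces 27 → [8, 23]
4 → replaces 8 → [4, 23]
12 → replaces 23 → [4, 12]
8 → replaces 12 → [4, 8]
21 → extends → [4, 8, 21]
13 → replaces 21 → [4, 8, 13]
12 → replaces 13 → [4, 8, 12]
27 → extends → [4, 8, 12, 27]
24 → replaces 27 → [4, 8, 12, 24]
7 → replaces 8 → [4, 7, 12, 24]
Four tails, so the longest non-decreasing subsequence has length 4 (e.g. 11, 12, 21, 27).

4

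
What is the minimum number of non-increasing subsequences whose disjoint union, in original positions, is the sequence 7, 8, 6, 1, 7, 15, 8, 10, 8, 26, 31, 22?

Place each on the leftmost legal pile:
7 → new pile 1 (tops now [7])
8 → new pile 2 (tops now [7, 8])
6 → pile 1 (tops now [6, 8])
1 → pile 1 (tops now [1, 8])
7 → pile 2 (tops now [1, 7])
15 → new pile 3 (tops now [1, 7, 15])
8 → pile 3 (tops now [1, 7, 8])
10 → new pile 4 (tops now [1, 7, 8, 10])
8 → pile 3 (tops now [1, 7, 8, 10])
26 → new pile 5 (tops now [1, 7, 8, 10, 26])
31 → new pile 6 (tops now [1, 7, 8, 10, 26, 31])
22 → pile 5 (tops now [1, 7, 8, 10, 22, 31])
Six piles.

6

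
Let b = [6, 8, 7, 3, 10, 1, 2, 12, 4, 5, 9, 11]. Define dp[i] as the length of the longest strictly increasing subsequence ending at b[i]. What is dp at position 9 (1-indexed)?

3

dp[i] = 1 + max{dp[j] : j<i, b[j]<b[i]} (or 1 if no such j):
i:      1  2  3  4  5  6  7  8  9 10 11 12
b[i]:   6  8  7  3 10  1  2 12  4  5  9 11
dp:     1  2  2  1  3  1  2  4  3  4  5  6
At index 9 the value is 3.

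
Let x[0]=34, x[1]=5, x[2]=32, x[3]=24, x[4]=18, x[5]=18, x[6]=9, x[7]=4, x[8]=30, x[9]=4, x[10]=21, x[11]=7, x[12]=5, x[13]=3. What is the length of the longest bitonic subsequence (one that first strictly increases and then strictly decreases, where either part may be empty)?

8

inc[i] = longest strictly increasing subsequence ending at i; dec[i] = longest strictly decreasing subsequence starting at i:
i:      0  1  2  3  4  5  6  7  8  9 10 11 12 13
x[i]:  34  5 32 24 18 18  9  4 30  4 21  7  5  3
inc:    1  1  2  2  2  2  2  1  3  1  3  2  2  1
dec:    8  3  7  6  5  5  4  2  5  2  4  3  2  1
Best peak at i=0 (value 34): inc=1, dec=8, length 1+8−1 = 8.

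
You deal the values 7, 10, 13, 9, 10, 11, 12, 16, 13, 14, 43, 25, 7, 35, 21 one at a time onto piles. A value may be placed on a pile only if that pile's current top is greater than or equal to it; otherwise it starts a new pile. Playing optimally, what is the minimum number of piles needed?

9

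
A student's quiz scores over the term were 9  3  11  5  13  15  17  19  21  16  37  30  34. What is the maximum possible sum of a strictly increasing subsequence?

Let S[i] be the best sum of a strictly increasing subsequence ending at i:
i:       1   2   3   4   5   6   7   8   9  10  11  12  13
a[i]:    9   3  11   5  13  15  17  19  21  16  37  30  34
S:       9   3  20   8  33  48  65  84 105  64 142 135 169
Maximum is 169 (e.g. 9 + 11 + 13 + 15 + 17 + 19 + 21 + 30 + 34).

169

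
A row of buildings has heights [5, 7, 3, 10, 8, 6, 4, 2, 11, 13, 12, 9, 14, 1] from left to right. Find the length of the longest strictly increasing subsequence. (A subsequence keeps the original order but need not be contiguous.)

6

Track the smallest tail for each achievable length (strict):
5 → extends → [5]
7 → extends → [5, 7]
3 → replaces 5 → [3, 7]
10 → extends → [3, 7, 10]
8 → replaces 10 → [3, 7, 8]
6 → replaces 7 → [3, 6, 8]
4 → replaces 6 → [3, 4, 8]
2 → replaces 3 → [2, 4, 8]
11 → extends → [2, 4, 8, 11]
13 → extends → [2, 4, 8, 11, 13]
12 → replaces 13 → [2, 4, 8, 11, 12]
9 → replaces 11 → [2, 4, 8, 9, 12]
14 → extends → [2, 4, 8, 9, 12, 14]
1 → replaces 2 → [1, 4, 8, 9, 12, 14]
Six tails, so the longest strictly increasing subsequence has length 6 (e.g. 5, 7, 10, 11, 13, 14).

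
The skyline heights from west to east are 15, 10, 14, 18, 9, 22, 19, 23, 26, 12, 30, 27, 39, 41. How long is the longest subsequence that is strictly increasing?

9

Let dp[i] be the length of the longest such subsequence ending at index i:
i:      1  2  3  4  5  6  7  8  9 10 11 12 13 14
a[i]:  15 10 14 18  9 22 19 23 26 12 30 27 39 41
dp:     1  1  2  3  1  4  4  5  6  2  7  7  8  9
Maximum dp value is 9.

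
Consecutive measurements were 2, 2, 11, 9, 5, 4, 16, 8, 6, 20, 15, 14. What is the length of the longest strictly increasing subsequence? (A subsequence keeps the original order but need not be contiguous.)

4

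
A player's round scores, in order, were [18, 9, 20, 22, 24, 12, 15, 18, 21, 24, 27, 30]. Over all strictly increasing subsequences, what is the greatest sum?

156

Let S[i] be the best sum of a strictly increasing subsequence ending at i:
i:       1   2   3   4   5   6   7   8   9  10  11  12
a[i]:   18   9  20  22  24  12  15  18  21  24  27  30
S:      18   9  38  60  84  21  36  54  75  99 126 156
Maximum is 156 (e.g. 9 + 12 + 15 + 18 + 21 + 24 + 27 + 30).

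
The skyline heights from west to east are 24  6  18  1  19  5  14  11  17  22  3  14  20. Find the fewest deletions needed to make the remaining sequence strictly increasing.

8

Fewest deletions = n − (longest strictly increasing subsequence).
Patience tails:
24 → extends → [24]
6 → replaces 24 → [6]
18 → extends → [6, 18]
1 → replaces 6 → [1, 18]
19 → extends → [1, 18, 19]
5 → replaces 18 → [1, 5, 19]
14 → replaces 19 → [1, 5, 14]
11 → replaces 14 → [1, 5, 11]
17 → extends → [1, 5, 11, 17]
22 → extends → [1, 5, 11, 17, 22]
3 → replaces 5 → [1, 3, 11, 17, 22]
14 → replaces 17 → [1, 3, 11, 14, 22]
20 → replaces 22 → [1, 3, 11, 14, 20]
Longest strictly increasing subsequence has length 5, so deletions = 13 − 5 = 8.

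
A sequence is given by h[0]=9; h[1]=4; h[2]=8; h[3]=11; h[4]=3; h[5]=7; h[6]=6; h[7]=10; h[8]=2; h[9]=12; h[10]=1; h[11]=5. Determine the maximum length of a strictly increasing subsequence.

4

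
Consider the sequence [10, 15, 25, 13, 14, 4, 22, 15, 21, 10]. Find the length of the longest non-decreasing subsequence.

Track the smallest tail for each achievable length (allowing ties):
10 → extends → [10]
15 → extends → [10, 15]
25 → extends → [10, 15, 25]
13 → replaces 15 → [10, 13, 25]
14 → replaces 25 → [10, 13, 14]
4 → replaces 10 → [4, 13, 14]
22 → extends → [4, 13, 14, 22]
15 → replaces 22 → [4, 13, 14, 15]
21 → extends → [4, 13, 14, 15, 21]
10 → replaces 13 → [4, 10, 14, 15, 21]
Five tails, so the longest non-decreasing subsequence has length 5 (e.g. 10, 13, 14, 15, 21).

5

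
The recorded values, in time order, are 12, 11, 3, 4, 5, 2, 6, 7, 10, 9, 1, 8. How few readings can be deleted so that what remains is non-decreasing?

Fewest deletions = n − (longest non-decreasing subsequence).
Patience tails:
12 → extends → [12]
11 → replaces 12 → [11]
3 → replaces 11 → [3]
4 → extends → [3, 4]
5 → extends → [3, 4, 5]
2 → replaces 3 → [2, 4, 5]
6 → extends → [2, 4, 5, 6]
7 → extends → [2, 4, 5, 6, 7]
10 → extends → [2, 4, 5, 6, 7, 10]
9 → replaces 10 → [2, 4, 5, 6, 7, 9]
1 → replaces 2 → [1, 4, 5, 6, 7, 9]
8 → replaces 9 → [1, 4, 5, 6, 7, 8]
Longest non-decreasing subsequence has length 6, so deletions = 12 − 6 = 6.

6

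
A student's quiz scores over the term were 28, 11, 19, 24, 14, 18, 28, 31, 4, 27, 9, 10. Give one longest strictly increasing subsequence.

11, 19, 24, 28, 31

Patience tails give the LIS length; then backtrack through the dp parents:
28 → extends → [28]
11 → replaces 28 → [11]
19 → extends → [11, 19]
24 → extends → [11, 19, 24]
14 → replaces 19 → [11, 14, 24]
18 → replaces 24 → [11, 14, 18]
28 → extends → [11, 14, 18, 28]
31 → extends → [11, 14, 18, 28, 31]
4 → replaces 11 → [4, 14, 18, 28, 31]
27 → replaces 28 → [4, 14, 18, 27, 31]
9 → replaces 14 → [4, 9, 18, 27, 31]
10 → replaces 18 → [4, 9, 10, 27, 31]
Length 5; one witness is 11, 19, 24, 28, 31.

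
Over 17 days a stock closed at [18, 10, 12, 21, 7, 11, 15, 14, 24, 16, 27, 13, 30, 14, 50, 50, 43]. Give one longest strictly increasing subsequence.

10, 12, 21, 24, 27, 30, 50

Patience tails give the LIS length; then backtrack through the dp parents:
18 → extends → [18]
10 → replaces 18 → [10]
12 → extends → [10, 12]
21 → extends → [10, 12, 21]
7 → replaces 10 → [7, 12, 21]
11 → replaces 12 → [7, 11, 21]
15 → replaces 21 → [7, 11, 15]
14 → replaces 15 → [7, 11, 14]
24 → extends → [7, 11, 14, 24]
16 → replaces 24 → [7, 11, 14, 16]
27 → extends → [7, 11, 14, 16, 27]
13 → replaces 14 → [7, 11, 13, 16, 27]
30 → extends → [7, 11, 13, 16, 27, 30]
14 → replaces 16 → [7, 11, 13, 14, 27, 30]
50 → extends → [7, 11, 13, 14, 27, 30, 50]
50 → already a tail → [7, 11, 13, 14, 27, 30, 50]
43 → replaces 50 → [7, 11, 13, 14, 27, 30, 43]
Length 7; one witness is 10, 12, 21, 24, 27, 30, 50.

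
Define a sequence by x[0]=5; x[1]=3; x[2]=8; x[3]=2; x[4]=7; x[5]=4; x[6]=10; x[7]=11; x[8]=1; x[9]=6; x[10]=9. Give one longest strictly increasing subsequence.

5, 8, 10, 11

Patience tails give the LIS length; then backtrack through the dp parents:
5 → extends → [5]
3 → replaces 5 → [3]
8 → extends → [3, 8]
2 → replaces 3 → [2, 8]
7 → replaces 8 → [2, 7]
4 → replaces 7 → [2, 4]
10 → extends → [2, 4, 10]
11 → extends → [2, 4, 10, 11]
1 → replaces 2 → [1, 4, 10, 11]
6 → replaces 10 → [1, 4, 6, 11]
9 → replaces 11 → [1, 4, 6, 9]
Length 4; one witness is 5, 8, 10, 11.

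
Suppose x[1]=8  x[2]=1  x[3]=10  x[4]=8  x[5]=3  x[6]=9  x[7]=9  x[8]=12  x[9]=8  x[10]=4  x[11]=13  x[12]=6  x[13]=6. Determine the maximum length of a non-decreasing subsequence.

6

Let dp[i] be the length of the longest such subsequence ending at index i:
i:      1  2  3  4  5  6  7  8  9 10 11 12 13
x[i]:   8  1 10  8  3  9  9 12  8  4 13  6  6
dp:     1  1  2  2  2  3  4  5  3  3  6  4  5
Maximum dp value is 6.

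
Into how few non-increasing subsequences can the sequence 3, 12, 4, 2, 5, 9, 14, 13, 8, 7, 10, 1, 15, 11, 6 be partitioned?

6

Place each on the leftmost legal pile:
3 → new pile 1 (tops now [3])
12 → new pile 2 (tops now [3, 12])
4 → pile 2 (tops now [3, 4])
2 → pile 1 (tops now [2, 4])
5 → new pile 3 (tops now [2, 4, 5])
9 → new pile 4 (tops now [2, 4, 5, 9])
14 → new pile 5 (tops now [2, 4, 5, 9, 14])
13 → pile 5 (tops now [2, 4, 5, 9, 13])
8 → pile 4 (tops now [2, 4, 5, 8, 13])
7 → pile 4 (tops now [2, 4, 5, 7, 13])
10 → pile 5 (tops now [2, 4, 5, 7, 10])
1 → pile 1 (tops now [1, 4, 5, 7, 10])
15 → new pile 6 (tops now [1, 4, 5, 7, 10, 15])
11 → pile 6 (tops now [1, 4, 5, 7, 10, 11])
6 → pile 4 (tops now [1, 4, 5, 6, 10, 11])
Six piles.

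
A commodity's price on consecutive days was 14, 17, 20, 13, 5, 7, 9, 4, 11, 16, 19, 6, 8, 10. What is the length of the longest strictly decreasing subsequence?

4

Negate each value so 'decreasing' becomes 'increasing', then run patience tails on the negated sequence:
-14 → extends → [-14]
-17 → replaces -14 → [-17]
-20 → replaces -17 → [-20]
-13 → extends → [-20, -13]
-5 → extends → [-20, -13, -5]
-7 → replaces -5 → [-20, -13, -7]
-9 → replaces -7 → [-20, -13, -9]
-4 → extends → [-20, -13, -9, -4]
-11 → replaces -9 → [-20, -13, -11, -4]
-16 → replaces -13 → [-20, -16, -11, -4]
-19 → replaces -16 → [-20, -19, -11, -4]
-6 → replaces -4 → [-20, -19, -11, -6]
-8 → replaces -6 → [-20, -19, -11, -8]
-10 → replaces -8 → [-20, -19, -11, -10]
Four tails, so the longest strictly decreasing subsequence of the original has length 4.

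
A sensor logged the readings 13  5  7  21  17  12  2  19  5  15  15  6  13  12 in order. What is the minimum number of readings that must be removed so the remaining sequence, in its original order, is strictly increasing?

10

Fewest deletions = n − (longest strictly increasing subsequence).
i:      1  2  3  4  5  6  7  8  9 10 11 12 13 14
a[i]:  13  5  7 21 17 12  2 19  5 15 15  6 13 12
dp:     1  1  2  3  3  3  1  4  2  4  4  3  4  4
max dp = 4, so deletions = 14 − 4 = 10.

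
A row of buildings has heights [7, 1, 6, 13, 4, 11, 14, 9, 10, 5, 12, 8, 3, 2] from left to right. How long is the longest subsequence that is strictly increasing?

Track the smallest tail for each achievable length (strict):
7 → extends → [7]
1 → replaces 7 → [1]
6 → extends → [1, 6]
13 → extends → [1, 6, 13]
4 → replaces 6 → [1, 4, 13]
11 → replaces 13 → [1, 4, 11]
14 → extends → [1, 4, 11, 14]
9 → replaces 11 → [1, 4, 9, 14]
10 → replaces 14 → [1, 4, 9, 10]
5 → replaces 9 → [1, 4, 5, 10]
12 → extends → [1, 4, 5, 10, 12]
8 → replaces 10 → [1, 4, 5, 8, 12]
3 → replaces 4 → [1, 3, 5, 8, 12]
2 → replaces 3 → [1, 2, 5, 8, 12]
Five tails, so the longest strictly increasing subsequence has length 5 (e.g. 1, 6, 9, 10, 12).

5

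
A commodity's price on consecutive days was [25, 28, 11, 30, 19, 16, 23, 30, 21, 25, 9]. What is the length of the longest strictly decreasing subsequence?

Let dp[i] be the longest strictly decreasing subsequence ending at i:
i:      1  2  3  4  5  6  7  8  9 10 11
a[i]:  25 28 11 30 19 16 23 30 21 25  9
dp:     1  1  2  1  2  3  2  1  3  2  4
Maximum is 4.

4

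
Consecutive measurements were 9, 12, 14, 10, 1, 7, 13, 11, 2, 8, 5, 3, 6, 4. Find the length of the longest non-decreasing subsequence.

4

Track the smallest tail for each achievable length (allowing ties):
9 → extends → [9]
12 → extends → [9, 12]
14 → extends → [9, 12, 14]
10 → replaces 12 → [9, 10, 14]
1 → replaces 9 → [1, 10, 14]
7 → replaces 10 → [1, 7, 14]
13 → replaces 14 → [1, 7, 13]
11 → replaces 13 → [1, 7, 11]
2 → replaces 7 → [1, 2, 11]
8 → replaces 11 → [1, 2, 8]
5 → replaces 8 → [1, 2, 5]
3 → replaces 5 → [1, 2, 3]
6 → extends → [1, 2, 3, 6]
4 → replaces 6 → [1, 2, 3, 4]
Four tails, so the longest non-decreasing subsequence has length 4 (e.g. 1, 2, 5, 6).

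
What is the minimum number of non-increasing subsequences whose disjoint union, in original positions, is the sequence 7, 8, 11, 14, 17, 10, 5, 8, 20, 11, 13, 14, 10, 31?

7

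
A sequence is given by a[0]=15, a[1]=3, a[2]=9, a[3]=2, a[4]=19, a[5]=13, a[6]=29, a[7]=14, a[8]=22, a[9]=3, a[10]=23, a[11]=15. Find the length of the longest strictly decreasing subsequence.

Negate each value so 'decreasing' becomes 'increasing', then run patience tails on the negated sequence:
-15 → extends → [-15]
-3 → extends → [-15, -3]
-9 → replaces -3 → [-15, -9]
-2 → extends → [-15, -9, -2]
-19 → replaces -15 → [-19, -9, -2]
-13 → replaces -9 → [-19, -13, -2]
-29 → replaces -19 → [-29, -13, -2]
-14 → replaces -13 → [-29, -14, -2]
-22 → replaces -14 → [-29, -22, -2]
-3 → replaces -2 → [-29, -22, -3]
-23 → replaces -22 → [-29, -23, -3]
-15 → replaces -3 → [-29, -23, -15]
Three tails, so the longest strictly decreasing subsequence of the original has length 3.

3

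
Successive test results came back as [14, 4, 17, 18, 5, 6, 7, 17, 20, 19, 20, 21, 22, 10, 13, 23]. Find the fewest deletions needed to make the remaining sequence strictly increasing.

6

Fewest deletions = n − (longest strictly increasing subsequence).
i:      1  2  3  4  5  6  7  8  9 10 11 12 13 14 15 16
a[i]:  14  4 17 18  5  6  7 17 20 19 20 21 22 10 13 23
dp:     1  1  2  3  2  3  4  5  6  6  7  8  9  5  6 10
max dp = 10, so deletions = 16 − 10 = 6.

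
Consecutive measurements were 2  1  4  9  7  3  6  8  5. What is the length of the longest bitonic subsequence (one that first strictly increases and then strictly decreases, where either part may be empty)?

inc[i] = longest strictly increasing subsequence ending at i; dec[i] = longest strictly decreasing subsequence starting at i:
i:     1 2 3 4 5 6 7 8 9
a[i]:  2 1 4 9 7 3 6 8 5
inc:   1 1 2 3 3 2 3 4 3
dec:   2 1 2 4 3 1 2 2 1
Best peak at i=4 (value 9): inc=3, dec=4, length 3+4−1 = 6.

6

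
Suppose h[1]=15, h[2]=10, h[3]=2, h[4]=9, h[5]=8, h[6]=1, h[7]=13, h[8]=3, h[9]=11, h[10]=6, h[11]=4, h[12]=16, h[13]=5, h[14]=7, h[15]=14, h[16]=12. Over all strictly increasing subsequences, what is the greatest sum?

Let S[i] be the best sum of a strictly increasing subsequence ending at i:
i:      1  2  3  4  5  6  7  8  9 10 11 12 13 14 15 16
h[i]:  15 10  2  9  8  1 13  3 11  6  4 16  5  7 14 12
S:     15 10  2 11 10  1 24  5 22 11  9 40 14 21 38 34
Maximum is 40 (e.g. 2 + 9 + 13 + 16).

40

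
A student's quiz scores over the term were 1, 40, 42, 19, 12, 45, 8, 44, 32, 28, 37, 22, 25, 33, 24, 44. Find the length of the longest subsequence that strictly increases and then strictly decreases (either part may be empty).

inc[i] = longest strictly increasing subsequence ending at i; dec[i] = longest strictly decreasing subsequence starting at i:
i:      1  2  3  4  5  6  7  8  9 10 11 12 13 14 15 16
a[i]:   1 40 42 19 12 45  8 44 32 28 37 22 25 33 24 44
inc:    1  2  3  2  2  4  2  4  3  3  4  3  4  5  4  6
dec:    1  5  5  3  2  6  1  5  4  3  3  1  2  2  1  1
Best peak at i=6 (value 45): inc=4, dec=6, length 4+6−1 = 9.

9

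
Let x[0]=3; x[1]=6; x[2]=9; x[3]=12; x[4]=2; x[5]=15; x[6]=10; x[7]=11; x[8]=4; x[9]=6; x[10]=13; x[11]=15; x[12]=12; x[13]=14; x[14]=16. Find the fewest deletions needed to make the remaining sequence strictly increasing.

Fewest deletions = n − (longest strictly increasing subsequence).
Patience tails:
3 → extends → [3]
6 → extends → [3, 6]
9 → extends → [3, 6, 9]
12 → extends → [3, 6, 9, 12]
2 → replaces 3 → [2, 6, 9, 12]
15 → extends → [2, 6, 9, 12, 15]
10 → replaces 12 → [2, 6, 9, 10, 15]
11 → replaces 15 → [2, 6, 9, 10, 11]
4 → replaces 6 → [2, 4, 9, 10, 11]
6 → replaces 9 → [2, 4, 6, 10, 11]
13 → extends → [2, 4, 6, 10, 11, 13]
15 → extends → [2, 4, 6, 10, 11, 13, 15]
12 → replaces 13 → [2, 4, 6, 10, 11, 12, 15]
14 → replaces 15 → [2, 4, 6, 10, 11, 12, 14]
16 → extends → [2, 4, 6, 10, 11, 12, 14, 16]
Longest strictly increasing subsequence has length 8, so deletions = 15 − 8 = 7.

7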